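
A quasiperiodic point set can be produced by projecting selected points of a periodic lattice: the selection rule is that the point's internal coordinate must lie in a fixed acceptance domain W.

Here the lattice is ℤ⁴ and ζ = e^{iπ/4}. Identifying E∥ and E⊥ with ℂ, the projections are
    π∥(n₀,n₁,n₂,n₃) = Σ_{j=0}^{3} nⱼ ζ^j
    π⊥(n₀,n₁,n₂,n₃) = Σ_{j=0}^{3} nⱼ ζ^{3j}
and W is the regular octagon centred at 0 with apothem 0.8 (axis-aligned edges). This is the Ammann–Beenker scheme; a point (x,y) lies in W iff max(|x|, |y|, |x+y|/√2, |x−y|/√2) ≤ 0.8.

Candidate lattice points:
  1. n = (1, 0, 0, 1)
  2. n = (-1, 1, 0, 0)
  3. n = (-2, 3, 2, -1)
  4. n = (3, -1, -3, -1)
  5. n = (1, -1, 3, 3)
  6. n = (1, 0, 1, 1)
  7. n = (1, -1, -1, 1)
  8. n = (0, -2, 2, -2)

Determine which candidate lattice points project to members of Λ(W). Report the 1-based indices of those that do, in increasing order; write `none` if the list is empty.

none

With ζ = e^{iπ/4} the internal vectors are ζ^0,ζ^3,ζ^6,ζ^9.
candidate 1: n = (1, 0, 0, 1) → π⊥ ≈ (+1.707107, +0.707107); max(|x|,|y|,|x±y|/√2) = 1.707107 > 0.8 ⇒ ∉ W
candidate 2: n = (-1, 1, 0, 0) → π⊥ ≈ (-1.707107, +0.707107); max(|x|,|y|,|x±y|/√2) = 1.707107 > 0.8 ⇒ ∉ W
candidate 3: n = (-2, 3, 2, -1) → π⊥ ≈ (-4.828427, -0.585786); max(|x|,|y|,|x±y|/√2) = 4.828427 > 0.8 ⇒ ∉ W
candidate 4: n = (3, -1, -3, -1) → π⊥ ≈ (+3.000000, +1.585786); max(|x|,|y|,|x±y|/√2) = 3.242641 > 0.8 ⇒ ∉ W
candidate 5: n = (1, -1, 3, 3) → π⊥ ≈ (+3.828427, -1.585786); max(|x|,|y|,|x±y|/√2) = 3.828427 > 0.8 ⇒ ∉ W
candidate 6: n = (1, 0, 1, 1) → π⊥ ≈ (+1.707107, -0.292893); max(|x|,|y|,|x±y|/√2) = 1.707107 > 0.8 ⇒ ∉ W
candidate 7: n = (1, -1, -1, 1) → π⊥ ≈ (+2.414214, +1.000000); max(|x|,|y|,|x±y|/√2) = 2.414214 > 0.8 ⇒ ∉ W
candidate 8: n = (0, -2, 2, -2) → π⊥ ≈ (+0.000000, -4.828427); max(|x|,|y|,|x±y|/√2) = 4.828427 > 0.8 ⇒ ∉ W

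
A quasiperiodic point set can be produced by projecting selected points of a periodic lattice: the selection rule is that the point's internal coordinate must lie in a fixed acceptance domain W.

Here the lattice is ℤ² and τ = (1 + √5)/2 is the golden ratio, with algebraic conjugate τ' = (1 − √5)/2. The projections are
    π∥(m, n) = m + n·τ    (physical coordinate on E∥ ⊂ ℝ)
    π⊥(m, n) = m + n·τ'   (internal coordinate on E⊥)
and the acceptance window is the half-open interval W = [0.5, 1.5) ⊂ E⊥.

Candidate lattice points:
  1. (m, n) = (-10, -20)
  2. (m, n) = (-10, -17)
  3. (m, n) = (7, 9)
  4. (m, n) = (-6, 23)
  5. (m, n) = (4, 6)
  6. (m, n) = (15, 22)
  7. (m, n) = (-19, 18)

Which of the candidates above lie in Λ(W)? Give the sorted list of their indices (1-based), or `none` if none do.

τ' = (1−√5)/2 ≈ -0.6180.
candidate 1: (m,n)=(-10,-20) → π∥ = -10-20·τ ≈ -42.3607, π⊥ = -10-20·τ' ≈ 2.3607 ∉ [0.5, 1.5) ⇒ out
candidate 2: (m,n)=(-10,-17) → π∥ = -10-17·τ ≈ -37.5066, π⊥ = -10-17·τ' ≈ 0.5066 ∈ [0.5, 1.5) ⇒ IN Λ
candidate 3: (m,n)=(7,9) → π∥ = 7+9·τ ≈ 21.5623, π⊥ = 7+9·τ' ≈ 1.4377 ∈ [0.5, 1.5) ⇒ IN Λ
candidate 4: (m,n)=(-6,23) → π∥ = -6+23·τ ≈ 31.2148, π⊥ = -6+23·τ' ≈ -20.2148 ∉ [0.5, 1.5) ⇒ out
candidate 5: (m,n)=(4,6) → π∥ = 4+6·τ ≈ 13.7082, π⊥ = 4+6·τ' ≈ 0.2918 ∉ [0.5, 1.5) ⇒ out
candidate 6: (m,n)=(15,22) → π∥ = 15+22·τ ≈ 50.5967, π⊥ = 15+22·τ' ≈ 1.4033 ∈ [0.5, 1.5) ⇒ IN Λ
candidate 7: (m,n)=(-19,18) → π∥ = -19+18·τ ≈ 10.1246, π⊥ = -19+18·τ' ≈ -30.1246 ∉ [0.5, 1.5) ⇒ out

2, 3, 6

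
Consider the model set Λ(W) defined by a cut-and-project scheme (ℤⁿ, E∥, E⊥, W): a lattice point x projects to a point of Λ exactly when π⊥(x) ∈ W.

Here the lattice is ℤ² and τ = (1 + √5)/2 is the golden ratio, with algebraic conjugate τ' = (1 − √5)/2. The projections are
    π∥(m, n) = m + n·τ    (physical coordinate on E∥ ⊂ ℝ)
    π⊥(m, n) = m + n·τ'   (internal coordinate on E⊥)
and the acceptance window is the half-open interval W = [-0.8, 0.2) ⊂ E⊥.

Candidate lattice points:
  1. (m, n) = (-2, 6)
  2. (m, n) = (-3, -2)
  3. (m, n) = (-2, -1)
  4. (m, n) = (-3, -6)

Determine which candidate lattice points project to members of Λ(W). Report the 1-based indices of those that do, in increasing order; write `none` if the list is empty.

Numerically τ ≈ 1.61803 and τ' = −1/τ ≈ -0.61803.
#1 (-2,6): internal coord -2 + (6)·τ' = -5.70820; -5.70820 ∉ [-0.8, 0.2) → out
#2 (-3,-2): internal coord -3 + (-2)·τ' = -1.76393; -1.76393 ∉ [-0.8, 0.2) → out
#3 (-2,-1): internal coord -2 + (-1)·τ' = -1.38197; -1.38197 ∉ [-0.8, 0.2) → out
#4 (-3,-6): internal coord -3 + (-6)·τ' = +0.70820; +0.70820 ∉ [-0.8, 0.2) → out

none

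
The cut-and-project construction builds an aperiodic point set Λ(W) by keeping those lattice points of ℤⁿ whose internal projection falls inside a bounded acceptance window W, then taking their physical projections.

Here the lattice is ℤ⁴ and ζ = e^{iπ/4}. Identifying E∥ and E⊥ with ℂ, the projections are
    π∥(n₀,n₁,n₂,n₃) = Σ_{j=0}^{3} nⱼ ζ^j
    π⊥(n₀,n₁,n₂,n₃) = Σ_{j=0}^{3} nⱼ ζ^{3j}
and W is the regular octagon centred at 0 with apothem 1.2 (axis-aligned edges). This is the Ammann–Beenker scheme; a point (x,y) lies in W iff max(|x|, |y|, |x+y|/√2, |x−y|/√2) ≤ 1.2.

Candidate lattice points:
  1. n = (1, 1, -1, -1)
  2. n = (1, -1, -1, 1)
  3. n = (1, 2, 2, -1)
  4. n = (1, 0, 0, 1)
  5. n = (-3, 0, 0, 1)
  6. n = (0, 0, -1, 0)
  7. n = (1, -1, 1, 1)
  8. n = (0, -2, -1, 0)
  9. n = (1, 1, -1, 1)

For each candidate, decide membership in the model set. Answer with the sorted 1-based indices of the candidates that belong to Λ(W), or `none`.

With ζ = e^{iπ/4} the internal vectors are ζ^0,ζ^3,ζ^6,ζ^9.
#1 (1, 1, -1, -1): internal (-0.41421, 1.00000); octagon support 1.00000 vs apothem 1.2 → ∈ W
#2 (1, -1, -1, 1): internal (2.41421, 1.00000); octagon support 2.41421 vs apothem 1.2 → ∉ W
#3 (1, 2, 2, -1): internal (-1.12132, -1.29289); octagon support 1.70711 vs apothem 1.2 → ∉ W
#4 (1, 0, 0, 1): internal (1.70711, 0.70711); octagon support 1.70711 vs apothem 1.2 → ∉ W
#5 (-3, 0, 0, 1): internal (-2.29289, 0.70711); octagon support 2.29289 vs apothem 1.2 → ∉ W
#6 (0, 0, -1, 0): internal (0.00000, 1.00000); octagon support 1.00000 vs apothem 1.2 → ∈ W
#7 (1, -1, 1, 1): internal (2.41421, -1.00000); octagon support 2.41421 vs apothem 1.2 → ∉ W
#8 (0, -2, -1, 0): internal (1.41421, -0.41421); octagon support 1.41421 vs apothem 1.2 → ∉ W
#9 (1, 1, -1, 1): internal (1.00000, 2.41421); octagon support 2.41421 vs apothem 1.2 → ∉ W

1, 6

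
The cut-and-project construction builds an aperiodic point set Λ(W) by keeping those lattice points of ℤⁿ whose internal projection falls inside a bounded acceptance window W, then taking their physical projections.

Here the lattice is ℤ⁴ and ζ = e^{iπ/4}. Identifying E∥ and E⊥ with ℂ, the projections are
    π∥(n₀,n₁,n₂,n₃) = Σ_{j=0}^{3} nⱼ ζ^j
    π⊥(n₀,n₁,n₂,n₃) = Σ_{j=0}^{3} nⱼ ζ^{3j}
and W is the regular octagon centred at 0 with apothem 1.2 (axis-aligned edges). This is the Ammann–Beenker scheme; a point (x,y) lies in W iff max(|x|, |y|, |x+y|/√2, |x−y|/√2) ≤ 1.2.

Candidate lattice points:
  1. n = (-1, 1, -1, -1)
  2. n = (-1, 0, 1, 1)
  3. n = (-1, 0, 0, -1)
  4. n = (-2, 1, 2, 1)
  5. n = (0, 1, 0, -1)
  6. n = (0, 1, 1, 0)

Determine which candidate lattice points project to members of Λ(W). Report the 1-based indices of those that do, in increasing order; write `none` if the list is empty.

2, 6

With ζ = e^{iπ/4} the internal vectors are ζ^0,ζ^3,ζ^6,ζ^9.
candidate 1: n = (-1, 1, -1, -1) → π⊥ ≈ (-2.414214, +1.000000); max(|x|,|y|,|x±y|/√2) = 2.414214 > 1.2 ⇒ ∉ W
candidate 2: n = (-1, 0, 1, 1) → π⊥ ≈ (-0.292893, -0.292893); max(|x|,|y|,|x±y|/√2) = 0.414214 ≤ 1.2 ⇒ ∈ W
candidate 3: n = (-1, 0, 0, -1) → π⊥ ≈ (-1.707107, -0.707107); max(|x|,|y|,|x±y|/√2) = 1.707107 > 1.2 ⇒ ∉ W
candidate 4: n = (-2, 1, 2, 1) → π⊥ ≈ (-2.000000, -0.585786); max(|x|,|y|,|x±y|/√2) = 2.000000 > 1.2 ⇒ ∉ W
candidate 5: n = (0, 1, 0, -1) → π⊥ ≈ (-1.414214, +0.000000); max(|x|,|y|,|x±y|/√2) = 1.414214 > 1.2 ⇒ ∉ W
candidate 6: n = (0, 1, 1, 0) → π⊥ ≈ (-0.707107, -0.292893); max(|x|,|y|,|x±y|/√2) = 0.707107 ≤ 1.2 ⇒ ∈ W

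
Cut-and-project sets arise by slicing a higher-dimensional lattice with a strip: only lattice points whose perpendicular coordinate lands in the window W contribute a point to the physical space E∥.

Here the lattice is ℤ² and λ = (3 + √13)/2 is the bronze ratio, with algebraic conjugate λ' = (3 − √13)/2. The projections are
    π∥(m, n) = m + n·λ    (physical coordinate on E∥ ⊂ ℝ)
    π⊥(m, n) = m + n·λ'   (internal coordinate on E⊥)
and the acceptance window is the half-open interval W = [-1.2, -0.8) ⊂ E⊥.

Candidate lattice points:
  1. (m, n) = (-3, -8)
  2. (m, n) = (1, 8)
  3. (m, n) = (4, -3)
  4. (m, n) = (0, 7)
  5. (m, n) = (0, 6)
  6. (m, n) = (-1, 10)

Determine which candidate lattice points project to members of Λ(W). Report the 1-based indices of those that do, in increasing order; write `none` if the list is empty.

none

Compute λ' = (3−√13)/2 = -0.30278, so π⊥(m,n) = m -0.30278·n.
candidate 1: (m,n)=(-3,-8) → π∥ = -3-8·λ ≈ -29.42221, π⊥ = -3-8·λ' ≈ -0.57779 ∉ [-1.2, -0.8) ⇒ out
candidate 2: (m,n)=(1,8) → π∥ = 1+8·λ ≈ 27.42221, π⊥ = 1+8·λ' ≈ -1.42221 ∉ [-1.2, -0.8) ⇒ out
candidate 3: (m,n)=(4,-3) → π∥ = 4-3·λ ≈ -5.90833, π⊥ = 4-3·λ' ≈ 4.90833 ∉ [-1.2, -0.8) ⇒ out
candidate 4: (m,n)=(0,7) → π∥ = 0+7·λ ≈ 23.11943, π⊥ = 0+7·λ' ≈ -2.11943 ∉ [-1.2, -0.8) ⇒ out
candidate 5: (m,n)=(0,6) → π∥ = 0+6·λ ≈ 19.81665, π⊥ = 0+6·λ' ≈ -1.81665 ∉ [-1.2, -0.8) ⇒ out
candidate 6: (m,n)=(-1,10) → π∥ = -1+10·λ ≈ 32.02776, π⊥ = -1+10·λ' ≈ -4.02776 ∉ [-1.2, -0.8) ⇒ out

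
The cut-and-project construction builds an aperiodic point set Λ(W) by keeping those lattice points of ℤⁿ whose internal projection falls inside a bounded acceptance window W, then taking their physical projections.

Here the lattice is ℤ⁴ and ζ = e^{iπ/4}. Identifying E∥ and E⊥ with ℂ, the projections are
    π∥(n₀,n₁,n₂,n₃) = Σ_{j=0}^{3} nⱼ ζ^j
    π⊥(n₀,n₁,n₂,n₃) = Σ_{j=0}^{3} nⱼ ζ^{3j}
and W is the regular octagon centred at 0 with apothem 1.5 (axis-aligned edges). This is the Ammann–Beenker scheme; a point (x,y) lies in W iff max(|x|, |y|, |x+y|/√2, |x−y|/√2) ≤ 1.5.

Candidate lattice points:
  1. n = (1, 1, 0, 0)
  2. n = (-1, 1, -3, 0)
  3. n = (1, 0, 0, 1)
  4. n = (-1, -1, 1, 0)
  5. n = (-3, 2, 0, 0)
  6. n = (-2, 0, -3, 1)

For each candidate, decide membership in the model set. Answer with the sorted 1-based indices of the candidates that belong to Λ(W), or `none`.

π⊥(n) = n₀ + n₁ζ³ + n₂ζ⁶ + n₃ζ⁹ where ζ = e^{iπ/4}.
candidate 1: n = (1, 1, 0, 0) → π⊥ ≈ (+0.2929, +0.7071); max(|x|,|y|,|x±y|/√2) = 0.7071 ≤ 1.5 ⇒ ∈ W
candidate 2: n = (-1, 1, -3, 0) → π⊥ ≈ (-1.7071, +3.7071); max(|x|,|y|,|x±y|/√2) = 3.8284 > 1.5 ⇒ ∉ W
candidate 3: n = (1, 0, 0, 1) → π⊥ ≈ (+1.7071, +0.7071); max(|x|,|y|,|x±y|/√2) = 1.7071 > 1.5 ⇒ ∉ W
candidate 4: n = (-1, -1, 1, 0) → π⊥ ≈ (-0.2929, -1.7071); max(|x|,|y|,|x±y|/√2) = 1.7071 > 1.5 ⇒ ∉ W
candidate 5: n = (-3, 2, 0, 0) → π⊥ ≈ (-4.4142, +1.4142); max(|x|,|y|,|x±y|/√2) = 4.4142 > 1.5 ⇒ ∉ W
candidate 6: n = (-2, 0, -3, 1) → π⊥ ≈ (-1.2929, +3.7071); max(|x|,|y|,|x±y|/√2) = 3.7071 > 1.5 ⇒ ∉ W

1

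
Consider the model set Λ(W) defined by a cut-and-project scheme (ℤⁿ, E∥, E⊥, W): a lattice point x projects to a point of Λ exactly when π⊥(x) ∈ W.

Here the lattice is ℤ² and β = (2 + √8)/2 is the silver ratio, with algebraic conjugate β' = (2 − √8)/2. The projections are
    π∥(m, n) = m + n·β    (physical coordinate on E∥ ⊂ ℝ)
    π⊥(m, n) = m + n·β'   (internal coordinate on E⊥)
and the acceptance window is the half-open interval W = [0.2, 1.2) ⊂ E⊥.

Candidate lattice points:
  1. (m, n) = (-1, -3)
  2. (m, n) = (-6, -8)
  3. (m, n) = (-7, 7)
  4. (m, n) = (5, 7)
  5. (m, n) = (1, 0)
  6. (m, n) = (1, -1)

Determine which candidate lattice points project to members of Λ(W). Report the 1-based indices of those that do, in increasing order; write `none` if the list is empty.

Compute β' = (2−√8)/2 = -0.414214, so π⊥(m,n) = m -0.414214·n.
[1] lift (-1,-3): star map gives 0.242641; window check 0.2 ≤ 0.242641 < 1.2 is true → IN Λ
[2] lift (-6,-8): star map gives -2.686292; window check 0.2 ≤ -2.686292 < 1.2 is false → out
[3] lift (-7,7): star map gives -9.899495; window check 0.2 ≤ -9.899495 < 1.2 is false → out
[4] lift (5,7): star map gives 2.100505; window check 0.2 ≤ 2.100505 < 1.2 is false → out
[5] lift (1,0): star map gives 1.000000; window check 0.2 ≤ 1.000000 < 1.2 is true → IN Λ
[6] lift (1,-1): star map gives 1.414214; window check 0.2 ≤ 1.414214 < 1.2 is false → out

1, 5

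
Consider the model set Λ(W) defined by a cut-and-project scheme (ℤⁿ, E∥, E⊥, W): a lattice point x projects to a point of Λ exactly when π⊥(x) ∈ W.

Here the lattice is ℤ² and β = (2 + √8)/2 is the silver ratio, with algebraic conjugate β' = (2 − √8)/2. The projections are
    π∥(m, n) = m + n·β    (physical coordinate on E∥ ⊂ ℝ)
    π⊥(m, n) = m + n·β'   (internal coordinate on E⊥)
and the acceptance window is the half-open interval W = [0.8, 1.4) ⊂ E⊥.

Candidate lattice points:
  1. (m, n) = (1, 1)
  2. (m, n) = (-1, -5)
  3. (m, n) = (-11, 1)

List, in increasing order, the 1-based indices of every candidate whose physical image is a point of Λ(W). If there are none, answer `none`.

2

β' = (2−√8)/2 ≈ -0.41421.
[1] lift (1,1): star map gives 0.58579; window check 0.8 ≤ 0.58579 < 1.4 is false → out
[2] lift (-1,-5): star map gives 1.07107; window check 0.8 ≤ 1.07107 < 1.4 is true → IN Λ
[3] lift (-11,1): star map gives -11.41421; window check 0.8 ≤ -11.41421 < 1.4 is false → out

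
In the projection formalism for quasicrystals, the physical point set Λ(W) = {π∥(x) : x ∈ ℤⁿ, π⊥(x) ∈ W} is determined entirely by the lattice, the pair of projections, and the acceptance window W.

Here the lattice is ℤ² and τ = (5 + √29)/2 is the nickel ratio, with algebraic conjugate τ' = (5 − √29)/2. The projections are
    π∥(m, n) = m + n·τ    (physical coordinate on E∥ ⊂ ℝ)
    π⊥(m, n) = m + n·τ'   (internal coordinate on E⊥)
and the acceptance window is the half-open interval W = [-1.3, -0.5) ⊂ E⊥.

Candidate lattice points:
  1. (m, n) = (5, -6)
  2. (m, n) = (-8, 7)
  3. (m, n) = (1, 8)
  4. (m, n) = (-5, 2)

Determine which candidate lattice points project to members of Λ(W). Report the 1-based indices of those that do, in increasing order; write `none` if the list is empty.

τ' = (5−√29)/2 ≈ -0.192582.
[1] lift (5,-6): star map gives 6.155494; window check -1.3 ≤ 6.155494 < -0.5 is false → out
[2] lift (-8,7): star map gives -9.348077; window check -1.3 ≤ -9.348077 < -0.5 is false → out
[3] lift (1,8): star map gives -0.540659; window check -1.3 ≤ -0.540659 < -0.5 is true → IN Λ
[4] lift (-5,2): star map gives -5.385165; window check -1.3 ≤ -5.385165 < -0.5 is false → out

3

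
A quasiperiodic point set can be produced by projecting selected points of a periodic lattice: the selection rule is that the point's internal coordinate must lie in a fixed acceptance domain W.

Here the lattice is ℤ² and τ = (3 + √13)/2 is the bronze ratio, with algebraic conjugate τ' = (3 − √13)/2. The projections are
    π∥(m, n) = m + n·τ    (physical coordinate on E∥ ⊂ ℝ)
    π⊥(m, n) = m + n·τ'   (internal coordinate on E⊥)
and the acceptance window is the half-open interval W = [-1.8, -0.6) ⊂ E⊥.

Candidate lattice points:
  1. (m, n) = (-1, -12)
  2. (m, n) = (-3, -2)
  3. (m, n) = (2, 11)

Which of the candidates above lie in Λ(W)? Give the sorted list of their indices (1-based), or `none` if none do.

τ' = (3−√13)/2 ≈ -0.3028.
#1 (-1,-12): internal coord -1 + (-12)·τ' = +2.6333; +2.6333 ∉ [-1.8, -0.6) → out
#2 (-3,-2): internal coord -3 + (-2)·τ' = -2.3944; -2.3944 ∉ [-1.8, -0.6) → out
#3 (2,11): internal coord 2 + (11)·τ' = -1.3305; -1.3305 ∈ [-1.8, -0.6) → IN Λ

3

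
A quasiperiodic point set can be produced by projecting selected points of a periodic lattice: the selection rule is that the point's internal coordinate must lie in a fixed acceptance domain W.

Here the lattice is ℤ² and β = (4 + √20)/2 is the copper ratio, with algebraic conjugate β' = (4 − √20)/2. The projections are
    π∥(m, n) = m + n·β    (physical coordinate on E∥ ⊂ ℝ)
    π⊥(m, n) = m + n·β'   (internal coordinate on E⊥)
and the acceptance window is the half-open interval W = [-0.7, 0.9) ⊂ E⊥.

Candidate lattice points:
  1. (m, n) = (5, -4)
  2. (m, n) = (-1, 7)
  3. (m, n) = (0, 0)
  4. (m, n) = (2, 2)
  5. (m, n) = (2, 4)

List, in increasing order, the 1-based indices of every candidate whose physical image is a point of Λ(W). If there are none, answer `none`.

3

β' = (4−√20)/2 ≈ -0.2361.
[1] lift (5,-4): star map gives 5.9443; window check -0.7 ≤ 5.9443 < 0.9 is false → out
[2] lift (-1,7): star map gives -2.6525; window check -0.7 ≤ -2.6525 < 0.9 is false → out
[3] lift (0,0): star map gives 0.0000; window check -0.7 ≤ 0.0000 < 0.9 is true → IN Λ
[4] lift (2,2): star map gives 1.5279; window check -0.7 ≤ 1.5279 < 0.9 is false → out
[5] lift (2,4): star map gives 1.0557; window check -0.7 ≤ 1.0557 < 0.9 is false → out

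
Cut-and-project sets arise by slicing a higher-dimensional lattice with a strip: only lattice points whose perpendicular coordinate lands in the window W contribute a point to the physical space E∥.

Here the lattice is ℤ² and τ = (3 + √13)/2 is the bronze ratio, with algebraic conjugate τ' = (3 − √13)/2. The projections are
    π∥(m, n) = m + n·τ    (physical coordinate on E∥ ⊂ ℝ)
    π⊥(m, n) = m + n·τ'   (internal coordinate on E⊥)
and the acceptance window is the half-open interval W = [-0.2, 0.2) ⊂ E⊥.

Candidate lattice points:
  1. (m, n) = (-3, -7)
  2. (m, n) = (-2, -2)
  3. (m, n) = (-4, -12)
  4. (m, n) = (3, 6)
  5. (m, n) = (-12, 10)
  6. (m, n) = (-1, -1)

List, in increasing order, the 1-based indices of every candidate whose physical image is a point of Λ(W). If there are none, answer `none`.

none

τ' = (3−√13)/2 ≈ -0.30278.
candidate 1: (m,n)=(-3,-7) → π∥ = -3-7·τ ≈ -26.11943, π⊥ = -3-7·τ' ≈ -0.88057 ∉ [-0.2, 0.2) ⇒ out
candidate 2: (m,n)=(-2,-2) → π∥ = -2-2·τ ≈ -8.60555, π⊥ = -2-2·τ' ≈ -1.39445 ∉ [-0.2, 0.2) ⇒ out
candidate 3: (m,n)=(-4,-12) → π∥ = -4-12·τ ≈ -43.63331, π⊥ = -4-12·τ' ≈ -0.36669 ∉ [-0.2, 0.2) ⇒ out
candidate 4: (m,n)=(3,6) → π∥ = 3+6·τ ≈ 22.81665, π⊥ = 3+6·τ' ≈ 1.18335 ∉ [-0.2, 0.2) ⇒ out
candidate 5: (m,n)=(-12,10) → π∥ = -12+10·τ ≈ 21.02776, π⊥ = -12+10·τ' ≈ -15.02776 ∉ [-0.2, 0.2) ⇒ out
candidate 6: (m,n)=(-1,-1) → π∥ = -1-1·τ ≈ -4.30278, π⊥ = -1-1·τ' ≈ -0.69722 ∉ [-0.2, 0.2) ⇒ out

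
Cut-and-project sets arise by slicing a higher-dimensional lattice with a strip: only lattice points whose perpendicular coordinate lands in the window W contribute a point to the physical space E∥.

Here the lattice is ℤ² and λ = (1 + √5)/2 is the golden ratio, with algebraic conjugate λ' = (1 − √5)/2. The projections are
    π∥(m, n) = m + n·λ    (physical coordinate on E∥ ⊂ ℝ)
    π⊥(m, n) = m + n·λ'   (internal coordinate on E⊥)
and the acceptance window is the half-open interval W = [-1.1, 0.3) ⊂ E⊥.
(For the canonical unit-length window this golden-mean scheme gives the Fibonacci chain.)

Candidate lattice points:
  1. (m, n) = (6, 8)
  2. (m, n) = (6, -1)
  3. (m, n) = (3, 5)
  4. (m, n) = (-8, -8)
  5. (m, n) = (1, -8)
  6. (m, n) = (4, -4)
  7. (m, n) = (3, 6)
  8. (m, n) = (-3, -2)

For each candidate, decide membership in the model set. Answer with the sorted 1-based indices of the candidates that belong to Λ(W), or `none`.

3, 7

Numerically λ ≈ 1.618034 and λ' = −1/λ ≈ -0.618034.
[1] lift (6,8): star map gives 1.055728; window check -1.1 ≤ 1.055728 < 0.3 is false → out
[2] lift (6,-1): star map gives 6.618034; window check -1.1 ≤ 6.618034 < 0.3 is false → out
[3] lift (3,5): star map gives -0.090170; window check -1.1 ≤ -0.090170 < 0.3 is true → IN Λ
[4] lift (-8,-8): star map gives -3.055728; window check -1.1 ≤ -3.055728 < 0.3 is false → out
[5] lift (1,-8): star map gives 5.944272; window check -1.1 ≤ 5.944272 < 0.3 is false → out
[6] lift (4,-4): star map gives 6.472136; window check -1.1 ≤ 6.472136 < 0.3 is false → out
[7] lift (3,6): star map gives -0.708204; window check -1.1 ≤ -0.708204 < 0.3 is true → IN Λ
[8] lift (-3,-2): star map gives -1.763932; window check -1.1 ≤ -1.763932 < 0.3 is false → out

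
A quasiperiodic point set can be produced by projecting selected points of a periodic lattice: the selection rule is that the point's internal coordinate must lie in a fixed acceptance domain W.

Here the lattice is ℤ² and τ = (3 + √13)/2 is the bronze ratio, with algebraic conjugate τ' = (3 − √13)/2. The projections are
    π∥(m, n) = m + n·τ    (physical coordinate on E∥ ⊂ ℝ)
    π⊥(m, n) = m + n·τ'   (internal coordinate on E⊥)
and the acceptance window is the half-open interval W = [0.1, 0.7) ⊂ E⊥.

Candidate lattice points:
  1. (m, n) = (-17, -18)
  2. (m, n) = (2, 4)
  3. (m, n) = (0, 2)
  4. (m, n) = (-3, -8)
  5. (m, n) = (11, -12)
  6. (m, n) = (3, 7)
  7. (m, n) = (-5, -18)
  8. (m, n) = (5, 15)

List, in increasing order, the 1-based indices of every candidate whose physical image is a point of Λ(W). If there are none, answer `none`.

7, 8

Compute τ' = (3−√13)/2 = -0.30278, so π⊥(m,n) = m -0.30278·n.
#1 (-17,-18): internal coord -17 + (-18)·τ' = -11.55004; -11.55004 ∉ [0.1, 0.7) → out
#2 (2,4): internal coord 2 + (4)·τ' = +0.78890; +0.78890 ∉ [0.1, 0.7) → out
#3 (0,2): internal coord 0 + (2)·τ' = -0.60555; -0.60555 ∉ [0.1, 0.7) → out
#4 (-3,-8): internal coord -3 + (-8)·τ' = -0.57779; -0.57779 ∉ [0.1, 0.7) → out
#5 (11,-12): internal coord 11 + (-12)·τ' = +14.63331; +14.63331 ∉ [0.1, 0.7) → out
#6 (3,7): internal coord 3 + (7)·τ' = +0.88057; +0.88057 ∉ [0.1, 0.7) → out
#7 (-5,-18): internal coord -5 + (-18)·τ' = +0.44996; +0.44996 ∈ [0.1, 0.7) → IN Λ
#8 (5,15): internal coord 5 + (15)·τ' = +0.45837; +0.45837 ∈ [0.1, 0.7) → IN Λ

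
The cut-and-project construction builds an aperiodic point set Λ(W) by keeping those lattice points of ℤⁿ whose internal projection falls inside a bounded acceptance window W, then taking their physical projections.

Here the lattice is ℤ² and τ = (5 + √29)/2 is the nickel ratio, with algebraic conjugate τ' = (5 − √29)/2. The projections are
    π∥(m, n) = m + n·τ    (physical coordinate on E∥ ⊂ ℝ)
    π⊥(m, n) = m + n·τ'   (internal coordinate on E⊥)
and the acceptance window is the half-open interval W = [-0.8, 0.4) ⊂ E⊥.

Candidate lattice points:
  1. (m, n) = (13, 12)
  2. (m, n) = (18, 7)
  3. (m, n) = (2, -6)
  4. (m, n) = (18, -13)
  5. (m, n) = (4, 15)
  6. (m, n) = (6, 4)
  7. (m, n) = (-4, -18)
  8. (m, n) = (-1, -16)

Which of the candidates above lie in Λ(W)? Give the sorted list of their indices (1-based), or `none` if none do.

7

τ' = (5−√29)/2 ≈ -0.192582.
[1] lift (13,12): star map gives 10.689011; window check -0.8 ≤ 10.689011 < 0.4 is false → out
[2] lift (18,7): star map gives 16.651923; window check -0.8 ≤ 16.651923 < 0.4 is false → out
[3] lift (2,-6): star map gives 3.155494; window check -0.8 ≤ 3.155494 < 0.4 is false → out
[4] lift (18,-13): star map gives 20.503571; window check -0.8 ≤ 20.503571 < 0.4 is false → out
[5] lift (4,15): star map gives 1.111264; window check -0.8 ≤ 1.111264 < 0.4 is false → out
[6] lift (6,4): star map gives 5.229670; window check -0.8 ≤ 5.229670 < 0.4 is false → out
[7] lift (-4,-18): star map gives -0.533517; window check -0.8 ≤ -0.533517 < 0.4 is true → IN Λ
[8] lift (-1,-16): star map gives 2.081318; window check -0.8 ≤ 2.081318 < 0.4 is false → out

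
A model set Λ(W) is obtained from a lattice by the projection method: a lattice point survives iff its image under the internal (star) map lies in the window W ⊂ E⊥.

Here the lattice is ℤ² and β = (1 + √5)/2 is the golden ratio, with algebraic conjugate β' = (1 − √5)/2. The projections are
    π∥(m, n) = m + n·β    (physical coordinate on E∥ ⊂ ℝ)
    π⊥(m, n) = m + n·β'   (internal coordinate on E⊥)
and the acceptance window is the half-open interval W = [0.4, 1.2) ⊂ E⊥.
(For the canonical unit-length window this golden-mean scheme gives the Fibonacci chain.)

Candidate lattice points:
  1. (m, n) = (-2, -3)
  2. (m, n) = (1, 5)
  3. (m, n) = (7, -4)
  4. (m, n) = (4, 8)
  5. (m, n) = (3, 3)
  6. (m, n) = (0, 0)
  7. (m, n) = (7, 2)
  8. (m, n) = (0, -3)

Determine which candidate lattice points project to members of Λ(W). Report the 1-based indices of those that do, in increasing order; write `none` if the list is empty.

5

Compute β' = (1−√5)/2 = -0.6180, so π⊥(m,n) = m -0.6180·n.
candidate 1: (m,n)=(-2,-3) → π∥ = -2-3·β ≈ -6.8541, π⊥ = -2-3·β' ≈ -0.1459 ∉ [0.4, 1.2) ⇒ out
candidate 2: (m,n)=(1,5) → π∥ = 1+5·β ≈ 9.0902, π⊥ = 1+5·β' ≈ -2.0902 ∉ [0.4, 1.2) ⇒ out
candidate 3: (m,n)=(7,-4) → π∥ = 7-4·β ≈ 0.5279, π⊥ = 7-4·β' ≈ 9.4721 ∉ [0.4, 1.2) ⇒ out
candidate 4: (m,n)=(4,8) → π∥ = 4+8·β ≈ 16.9443, π⊥ = 4+8·β' ≈ -0.9443 ∉ [0.4, 1.2) ⇒ out
candidate 5: (m,n)=(3,3) → π∥ = 3+3·β ≈ 7.8541, π⊥ = 3+3·β' ≈ 1.1459 ∈ [0.4, 1.2) ⇒ IN Λ
candidate 6: (m,n)=(0,0) → π∥ = 0+0·β ≈ 0.0000, π⊥ = 0+0·β' ≈ 0.0000 ∉ [0.4, 1.2) ⇒ out
candidate 7: (m,n)=(7,2) → π∥ = 7+2·β ≈ 10.2361, π⊥ = 7+2·β' ≈ 5.7639 ∉ [0.4, 1.2) ⇒ out
candidate 8: (m,n)=(0,-3) → π∥ = 0-3·β ≈ -4.8541, π⊥ = 0-3·β' ≈ 1.8541 ∉ [0.4, 1.2) ⇒ out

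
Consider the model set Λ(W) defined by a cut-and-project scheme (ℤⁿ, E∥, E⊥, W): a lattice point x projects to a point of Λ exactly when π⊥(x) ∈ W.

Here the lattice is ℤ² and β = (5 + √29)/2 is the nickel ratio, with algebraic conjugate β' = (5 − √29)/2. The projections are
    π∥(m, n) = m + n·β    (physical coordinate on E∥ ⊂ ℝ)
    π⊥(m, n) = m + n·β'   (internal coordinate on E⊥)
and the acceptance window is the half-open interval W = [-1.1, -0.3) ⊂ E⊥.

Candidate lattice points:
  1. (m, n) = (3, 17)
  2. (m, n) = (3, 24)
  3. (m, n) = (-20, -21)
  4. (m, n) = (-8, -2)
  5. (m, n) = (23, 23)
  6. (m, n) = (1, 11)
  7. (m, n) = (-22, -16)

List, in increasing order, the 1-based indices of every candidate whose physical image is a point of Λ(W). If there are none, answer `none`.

none

Compute β' = (5−√29)/2 = -0.1926, so π⊥(m,n) = m -0.1926·n.
[1] lift (3,17): star map gives -0.2739; window check -1.1 ≤ -0.2739 < -0.3 is false → out
[2] lift (3,24): star map gives -1.6220; window check -1.1 ≤ -1.6220 < -0.3 is false → out
[3] lift (-20,-21): star map gives -15.9558; window check -1.1 ≤ -15.9558 < -0.3 is false → out
[4] lift (-8,-2): star map gives -7.6148; window check -1.1 ≤ -7.6148 < -0.3 is false → out
[5] lift (23,23): star map gives 18.5706; window check -1.1 ≤ 18.5706 < -0.3 is false → out
[6] lift (1,11): star map gives -1.1184; window check -1.1 ≤ -1.1184 < -0.3 is false → out
[7] lift (-22,-16): star map gives -18.9187; window check -1.1 ≤ -18.9187 < -0.3 is false → out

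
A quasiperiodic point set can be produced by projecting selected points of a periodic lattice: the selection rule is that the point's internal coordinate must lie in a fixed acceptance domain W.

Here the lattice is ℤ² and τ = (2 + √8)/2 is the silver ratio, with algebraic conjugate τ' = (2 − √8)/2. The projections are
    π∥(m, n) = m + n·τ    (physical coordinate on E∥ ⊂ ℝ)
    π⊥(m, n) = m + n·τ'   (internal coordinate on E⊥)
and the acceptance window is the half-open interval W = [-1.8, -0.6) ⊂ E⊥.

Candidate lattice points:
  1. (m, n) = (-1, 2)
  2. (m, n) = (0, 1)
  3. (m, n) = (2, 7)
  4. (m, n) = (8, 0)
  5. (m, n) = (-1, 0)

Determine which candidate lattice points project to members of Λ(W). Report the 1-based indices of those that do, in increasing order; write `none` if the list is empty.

3, 5

Compute τ' = (2−√8)/2 = -0.41421, so π⊥(m,n) = m -0.41421·n.
#1 (-1,2): internal coord -1 + (2)·τ' = -1.82843; -1.82843 ∉ [-1.8, -0.6) → out
#2 (0,1): internal coord 0 + (1)·τ' = -0.41421; -0.41421 ∉ [-1.8, -0.6) → out
#3 (2,7): internal coord 2 + (7)·τ' = -0.89949; -0.89949 ∈ [-1.8, -0.6) → IN Λ
#4 (8,0): internal coord 8 + (0)·τ' = +8.00000; +8.00000 ∉ [-1.8, -0.6) → out
#5 (-1,0): internal coord -1 + (0)·τ' = -1.00000; -1.00000 ∈ [-1.8, -0.6) → IN Λ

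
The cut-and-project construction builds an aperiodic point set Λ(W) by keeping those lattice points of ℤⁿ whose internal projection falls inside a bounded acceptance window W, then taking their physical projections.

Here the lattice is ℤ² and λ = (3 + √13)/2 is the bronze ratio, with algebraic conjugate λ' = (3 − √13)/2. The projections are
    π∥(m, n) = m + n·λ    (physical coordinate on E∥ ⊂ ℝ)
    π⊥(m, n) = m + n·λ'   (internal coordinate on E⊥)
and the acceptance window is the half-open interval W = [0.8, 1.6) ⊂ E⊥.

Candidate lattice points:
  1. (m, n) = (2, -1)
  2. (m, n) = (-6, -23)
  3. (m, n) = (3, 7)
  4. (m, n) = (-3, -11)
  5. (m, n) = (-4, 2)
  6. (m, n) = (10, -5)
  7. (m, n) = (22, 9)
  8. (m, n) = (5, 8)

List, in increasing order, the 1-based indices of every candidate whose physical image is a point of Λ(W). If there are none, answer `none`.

2, 3

Compute λ' = (3−√13)/2 = -0.302776, so π⊥(m,n) = m -0.302776·n.
[1] lift (2,-1): star map gives 2.302776; window check 0.8 ≤ 2.302776 < 1.6 is false → out
[2] lift (-6,-23): star map gives 0.963840; window check 0.8 ≤ 0.963840 < 1.6 is true → IN Λ
[3] lift (3,7): star map gives 0.880571; window check 0.8 ≤ 0.880571 < 1.6 is true → IN Λ
[4] lift (-3,-11): star map gives 0.330532; window check 0.8 ≤ 0.330532 < 1.6 is false → out
[5] lift (-4,2): star map gives -4.605551; window check 0.8 ≤ -4.605551 < 1.6 is false → out
[6] lift (10,-5): star map gives 11.513878; window check 0.8 ≤ 11.513878 < 1.6 is false → out
[7] lift (22,9): star map gives 19.275019; window check 0.8 ≤ 19.275019 < 1.6 is false → out
[8] lift (5,8): star map gives 2.577795; window check 0.8 ≤ 2.577795 < 1.6 is false → out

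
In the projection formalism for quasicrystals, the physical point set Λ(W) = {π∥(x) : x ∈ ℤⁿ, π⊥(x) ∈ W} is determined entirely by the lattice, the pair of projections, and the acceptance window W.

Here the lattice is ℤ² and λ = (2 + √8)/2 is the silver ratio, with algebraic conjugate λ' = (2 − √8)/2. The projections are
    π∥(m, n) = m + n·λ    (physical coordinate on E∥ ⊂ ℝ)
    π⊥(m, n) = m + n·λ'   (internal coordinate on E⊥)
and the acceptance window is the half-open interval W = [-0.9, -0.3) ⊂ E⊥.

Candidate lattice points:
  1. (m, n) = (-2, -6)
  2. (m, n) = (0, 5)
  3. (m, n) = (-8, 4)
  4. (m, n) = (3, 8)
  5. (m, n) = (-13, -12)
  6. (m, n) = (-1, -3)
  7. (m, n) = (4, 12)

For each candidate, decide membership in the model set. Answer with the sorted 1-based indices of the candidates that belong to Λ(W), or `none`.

Compute λ' = (2−√8)/2 = -0.4142, so π⊥(m,n) = m -0.4142·n.
[1] lift (-2,-6): star map gives 0.4853; window check -0.9 ≤ 0.4853 < -0.3 is false → out
[2] lift (0,5): star map gives -2.0711; window check -0.9 ≤ -2.0711 < -0.3 is false → out
[3] lift (-8,4): star map gives -9.6569; window check -0.9 ≤ -9.6569 < -0.3 is false → out
[4] lift (3,8): star map gives -0.3137; window check -0.9 ≤ -0.3137 < -0.3 is true → IN Λ
[5] lift (-13,-12): star map gives -8.0294; window check -0.9 ≤ -8.0294 < -0.3 is false → out
[6] lift (-1,-3): star map gives 0.2426; window check -0.9 ≤ 0.2426 < -0.3 is false → out
[7] lift (4,12): star map gives -0.9706; window check -0.9 ≤ -0.9706 < -0.3 is false → out

4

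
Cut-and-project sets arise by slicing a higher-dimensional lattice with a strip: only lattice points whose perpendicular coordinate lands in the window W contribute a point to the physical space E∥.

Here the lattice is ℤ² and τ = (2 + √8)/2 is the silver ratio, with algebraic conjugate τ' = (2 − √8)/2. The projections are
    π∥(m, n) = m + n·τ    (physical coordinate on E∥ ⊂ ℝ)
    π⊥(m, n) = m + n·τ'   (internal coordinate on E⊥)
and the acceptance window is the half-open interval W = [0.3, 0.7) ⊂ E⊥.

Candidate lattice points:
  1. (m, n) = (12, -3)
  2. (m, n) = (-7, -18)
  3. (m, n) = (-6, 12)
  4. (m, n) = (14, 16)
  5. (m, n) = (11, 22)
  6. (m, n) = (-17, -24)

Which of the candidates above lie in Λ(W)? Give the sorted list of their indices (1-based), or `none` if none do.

2

Numerically τ ≈ 2.41421 and τ' = −1/τ ≈ -0.41421.
candidate 1: (m,n)=(12,-3) → π∥ = 12-3·τ ≈ 4.75736, π⊥ = 12-3·τ' ≈ 13.24264 ∉ [0.3, 0.7) ⇒ out
candidate 2: (m,n)=(-7,-18) → π∥ = -7-18·τ ≈ -50.45584, π⊥ = -7-18·τ' ≈ 0.45584 ∈ [0.3, 0.7) ⇒ IN Λ
candidate 3: (m,n)=(-6,12) → π∥ = -6+12·τ ≈ 22.97056, π⊥ = -6+12·τ' ≈ -10.97056 ∉ [0.3, 0.7) ⇒ out
candidate 4: (m,n)=(14,16) → π∥ = 14+16·τ ≈ 52.62742, π⊥ = 14+16·τ' ≈ 7.37258 ∉ [0.3, 0.7) ⇒ out
candidate 5: (m,n)=(11,22) → π∥ = 11+22·τ ≈ 64.11270, π⊥ = 11+22·τ' ≈ 1.88730 ∉ [0.3, 0.7) ⇒ out
candidate 6: (m,n)=(-17,-24) → π∥ = -17-24·τ ≈ -74.94113, π⊥ = -17-24·τ' ≈ -7.05887 ∉ [0.3, 0.7) ⇒ out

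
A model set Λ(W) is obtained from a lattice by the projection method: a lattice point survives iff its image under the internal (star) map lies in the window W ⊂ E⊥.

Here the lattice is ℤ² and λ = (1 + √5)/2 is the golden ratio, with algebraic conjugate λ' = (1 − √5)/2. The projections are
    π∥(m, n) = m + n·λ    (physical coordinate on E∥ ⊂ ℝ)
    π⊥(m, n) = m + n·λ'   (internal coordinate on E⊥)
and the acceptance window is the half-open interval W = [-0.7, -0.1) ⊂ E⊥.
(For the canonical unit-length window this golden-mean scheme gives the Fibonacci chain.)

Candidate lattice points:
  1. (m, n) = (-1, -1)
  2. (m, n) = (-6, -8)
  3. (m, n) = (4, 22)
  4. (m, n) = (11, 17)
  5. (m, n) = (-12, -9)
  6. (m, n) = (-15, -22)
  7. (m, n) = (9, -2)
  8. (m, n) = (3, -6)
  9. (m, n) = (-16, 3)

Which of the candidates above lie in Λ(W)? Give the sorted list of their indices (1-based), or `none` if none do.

1

Numerically λ ≈ 1.61803 and λ' = −1/λ ≈ -0.61803.
[1] lift (-1,-1): star map gives -0.38197; window check -0.7 ≤ -0.38197 < -0.1 is true → IN Λ
[2] lift (-6,-8): star map gives -1.05573; window check -0.7 ≤ -1.05573 < -0.1 is false → out
[3] lift (4,22): star map gives -9.59675; window check -0.7 ≤ -9.59675 < -0.1 is false → out
[4] lift (11,17): star map gives 0.49342; window check -0.7 ≤ 0.49342 < -0.1 is false → out
[5] lift (-12,-9): star map gives -6.43769; window check -0.7 ≤ -6.43769 < -0.1 is false → out
[6] lift (-15,-22): star map gives -1.40325; window check -0.7 ≤ -1.40325 < -0.1 is false → out
[7] lift (9,-2): star map gives 10.23607; window check -0.7 ≤ 10.23607 < -0.1 is false → out
[8] lift (3,-6): star map gives 6.70820; window check -0.7 ≤ 6.70820 < -0.1 is false → out
[9] lift (-16,3): star map gives -17.85410; window check -0.7 ≤ -17.85410 < -0.1 is false → out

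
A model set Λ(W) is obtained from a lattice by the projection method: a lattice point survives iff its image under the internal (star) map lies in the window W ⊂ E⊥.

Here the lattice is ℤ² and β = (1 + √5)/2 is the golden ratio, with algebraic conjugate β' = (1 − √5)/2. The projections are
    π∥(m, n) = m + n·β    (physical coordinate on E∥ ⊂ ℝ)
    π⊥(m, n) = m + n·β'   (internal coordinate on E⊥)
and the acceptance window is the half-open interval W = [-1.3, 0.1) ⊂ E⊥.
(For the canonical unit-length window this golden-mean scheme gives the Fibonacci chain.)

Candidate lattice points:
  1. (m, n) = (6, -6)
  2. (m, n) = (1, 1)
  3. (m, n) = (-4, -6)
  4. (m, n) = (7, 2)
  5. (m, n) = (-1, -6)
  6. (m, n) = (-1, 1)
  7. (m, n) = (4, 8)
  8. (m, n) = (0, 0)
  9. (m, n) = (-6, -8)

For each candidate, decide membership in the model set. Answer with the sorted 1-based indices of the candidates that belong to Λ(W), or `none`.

Numerically β ≈ 1.6180 and β' = −1/β ≈ -0.6180.
[1] lift (6,-6): star map gives 9.7082; window check -1.3 ≤ 9.7082 < 0.1 is false → out
[2] lift (1,1): star map gives 0.3820; window check -1.3 ≤ 0.3820 < 0.1 is false → out
[3] lift (-4,-6): star map gives -0.2918; window check -1.3 ≤ -0.2918 < 0.1 is true → IN Λ
[4] lift (7,2): star map gives 5.7639; window check -1.3 ≤ 5.7639 < 0.1 is false → out
[5] lift (-1,-6): star map gives 2.7082; window check -1.3 ≤ 2.7082 < 0.1 is false → out
[6] lift (-1,1): star map gives -1.6180; window check -1.3 ≤ -1.6180 < 0.1 is false → out
[7] lift (4,8): star map gives -0.9443; window check -1.3 ≤ -0.9443 < 0.1 is true → IN Λ
[8] lift (0,0): star map gives 0.0000; window check -1.3 ≤ 0.0000 < 0.1 is true → IN Λ
[9] lift (-6,-8): star map gives -1.0557; window check -1.3 ≤ -1.0557 < 0.1 is true → IN Λ

3, 7, 8, 9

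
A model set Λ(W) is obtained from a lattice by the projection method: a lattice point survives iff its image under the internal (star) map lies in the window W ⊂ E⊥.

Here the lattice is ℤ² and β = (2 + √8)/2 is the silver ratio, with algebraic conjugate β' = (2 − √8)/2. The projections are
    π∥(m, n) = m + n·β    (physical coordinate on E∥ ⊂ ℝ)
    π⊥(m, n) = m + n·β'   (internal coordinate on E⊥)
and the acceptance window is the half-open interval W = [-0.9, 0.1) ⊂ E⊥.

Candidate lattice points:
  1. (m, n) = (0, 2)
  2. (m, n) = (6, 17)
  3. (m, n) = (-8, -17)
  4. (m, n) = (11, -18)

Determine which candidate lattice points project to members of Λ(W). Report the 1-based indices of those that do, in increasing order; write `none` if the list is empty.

Compute β' = (2−√8)/2 = -0.414214, so π⊥(m,n) = m -0.414214·n.
[1] lift (0,2): star map gives -0.828427; window check -0.9 ≤ -0.828427 < 0.1 is true → IN Λ
[2] lift (6,17): star map gives -1.041631; window check -0.9 ≤ -1.041631 < 0.1 is false → out
[3] lift (-8,-17): star map gives -0.958369; window check -0.9 ≤ -0.958369 < 0.1 is false → out
[4] lift (11,-18): star map gives 18.455844; window check -0.9 ≤ 18.455844 < 0.1 is false → out

1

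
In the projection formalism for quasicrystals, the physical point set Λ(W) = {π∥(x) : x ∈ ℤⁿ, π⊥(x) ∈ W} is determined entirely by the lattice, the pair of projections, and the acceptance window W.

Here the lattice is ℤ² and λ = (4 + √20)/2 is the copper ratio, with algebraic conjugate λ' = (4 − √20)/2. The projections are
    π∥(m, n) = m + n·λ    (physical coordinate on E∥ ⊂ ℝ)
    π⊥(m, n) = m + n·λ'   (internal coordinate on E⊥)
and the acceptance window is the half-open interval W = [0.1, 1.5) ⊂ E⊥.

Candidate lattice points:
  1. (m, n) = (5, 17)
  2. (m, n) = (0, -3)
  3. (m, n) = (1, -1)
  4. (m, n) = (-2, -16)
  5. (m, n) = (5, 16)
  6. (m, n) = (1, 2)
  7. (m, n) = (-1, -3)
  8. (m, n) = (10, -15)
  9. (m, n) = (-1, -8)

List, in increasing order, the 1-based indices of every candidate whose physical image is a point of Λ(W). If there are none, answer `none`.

λ' = (4−√20)/2 ≈ -0.23607.
[1] lift (5,17): star map gives 0.98684; window check 0.1 ≤ 0.98684 < 1.5 is true → IN Λ
[2] lift (0,-3): star map gives 0.70820; window check 0.1 ≤ 0.70820 < 1.5 is true → IN Λ
[3] lift (1,-1): star map gives 1.23607; window check 0.1 ≤ 1.23607 < 1.5 is true → IN Λ
[4] lift (-2,-16): star map gives 1.77709; window check 0.1 ≤ 1.77709 < 1.5 is false → out
[5] lift (5,16): star map gives 1.22291; window check 0.1 ≤ 1.22291 < 1.5 is true → IN Λ
[6] lift (1,2): star map gives 0.52786; window check 0.1 ≤ 0.52786 < 1.5 is true → IN Λ
[7] lift (-1,-3): star map gives -0.29180; window check 0.1 ≤ -0.29180 < 1.5 is false → out
[8] lift (10,-15): star map gives 13.54102; window check 0.1 ≤ 13.54102 < 1.5 is false → out
[9] lift (-1,-8): star map gives 0.88854; window check 0.1 ≤ 0.88854 < 1.5 is true → IN Λ

1, 2, 3, 5, 6, 9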